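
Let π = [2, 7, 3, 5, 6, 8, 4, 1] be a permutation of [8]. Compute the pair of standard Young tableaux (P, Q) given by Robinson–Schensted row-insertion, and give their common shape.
P = [1, 3, 4, 6, 8] / [2] / [5] / [7];  Q = [1, 2, 4, 5, 6] / [3] / [7] / [8];  common shape = (5, 1, 1, 1)

Row-insert the values π_1, π_2, … into P one at a time, bumping the leftmost entry strictly greater than the inserted value down to the next row. The recording tableau Q records, in position (i, j), the step at which that cell was added to P.
  Insert 2 (step 1): P = [2];  Q = [1]
  Insert 7 (step 2): P = [2, 7];  Q = [1, 2]
  Insert 3 (step 3): P = [2, 3] / [7];  Q = [1, 2] / [3]
  Insert 5 (step 4): P = [2, 3, 5] / [7];  Q = [1, 2, 4] / [3]
  Insert 6 (step 5): P = [2, 3, 5, 6] / [7];  Q = [1, 2, 4, 5] / [3]
  Insert 8 (step 6): P = [2, 3, 5, 6, 8] / [7];  Q = [1, 2, 4, 5, 6] / [3]
  Insert 4 (step 7): P = [2, 3, 4, 6, 8] / [5] / [7];  Q = [1, 2, 4, 5, 6] / [3] / [7]
  Insert 1 (step 8): P = [1, 3, 4, 6, 8] / [2] / [5] / [7];  Q = [1, 2, 4, 5, 6] / [3] / [7] / [8]
Final shape: (5, 1, 1, 1).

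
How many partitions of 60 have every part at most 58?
p(60, parts ≤ 58) = 966465

Use the recurrence p(n, m) = p(n, m−1) + p(n−m, m): either the largest part is < m (count p(n, m−1)) or the largest part is exactly m (remove one copy of m, count p(n−m, m)). With p(0, ·) = 1 this gives p(60, parts ≤ 58) = 966465. (By conjugating Young diagrams, this also counts partitions of 60 into at most 58 parts.)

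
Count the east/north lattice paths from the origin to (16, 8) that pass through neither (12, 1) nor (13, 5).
Number of paths = 561121

Inclusion–exclusion. Total paths: C(24, 16) = 735471. Through P₁: C(13, 12)·C(11, 4) = 4290. Through P₂: C(18, 13)·C(6, 3) = 171360. Since P₁ is strictly southwest of P₂, a monotone path through both must visit P₁ then P₂; paths through both = C(13, 12)·C(5, 1)·C(6, 3) = 1300. Avoid both = 735471 − 4290 − 171360 + 1300 = 561121.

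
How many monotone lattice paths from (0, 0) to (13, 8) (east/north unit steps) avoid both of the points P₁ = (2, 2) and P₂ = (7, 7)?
Number of paths = 115794

Inclusion–exclusion. Total paths: C(21, 13) = 203490. Through P₁: C(4, 2)·C(17, 11) = 74256. Through P₂: C(14, 7)·C(7, 6) = 24024. Since P₁ is strictly southwest of P₂, a monotone path through both must visit P₁ then P₂; paths through both = C(4, 2)·C(10, 5)·C(7, 6) = 10584. Avoid both = 203490 − 74256 − 24024 + 10584 = 115794.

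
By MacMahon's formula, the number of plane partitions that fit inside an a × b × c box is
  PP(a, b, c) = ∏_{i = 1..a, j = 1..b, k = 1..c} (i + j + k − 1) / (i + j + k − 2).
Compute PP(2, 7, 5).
PP(2, 7, 5) = 169884

Evaluate the triple product over i = 1..2, j = 1..7, k = 1..5. The factors are (2/1) · (3/2) · (4/3) · (5/4) · (6/5) · (3/2) · (4/3) · (5/4) · … (70 factors total). The numerators and denominators telescope so the product is an integer; carrying out the multiplication exactly gives PP(2, 7, 5) = 169884.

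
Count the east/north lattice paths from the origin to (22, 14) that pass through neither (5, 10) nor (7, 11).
Number of paths = 3759707205

Inclusion–exclusion. Total paths: C(36, 22) = 3796297200. Through P₁: C(15, 5)·C(21, 17) = 17972955. Through P₂: C(18, 7)·C(18, 15) = 25968384. Since P₁ is strictly southwest of P₂, a monotone path through both must visit P₁ then P₂; paths through both = C(15, 5)·C(3, 2)·C(18, 15) = 7351344. Avoid both = 3796297200 − 17972955 − 25968384 + 7351344 = 3759707205.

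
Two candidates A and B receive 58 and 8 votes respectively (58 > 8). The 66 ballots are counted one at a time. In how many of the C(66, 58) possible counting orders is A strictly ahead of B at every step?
Strict-lead orderings = 4351191000

Total orderings of the 66 votes with 58 for A: C(66, 58) = 5743572120. By the Bertrand ballot formula (Cycle Lemma / reflection principle), the number of orderings in which A is strictly ahead of B throughout is (p − q)/(p + q) · C(p + q, p) = (58 − 8)/(58 + 8) · 5743572120 = 4351191000.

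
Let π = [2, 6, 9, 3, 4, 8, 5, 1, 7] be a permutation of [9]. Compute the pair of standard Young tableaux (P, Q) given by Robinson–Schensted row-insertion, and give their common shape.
P = [1, 3, 4, 5, 7] / [2, 8] / [6] / [9];  Q = [1, 2, 3, 6, 9] / [4, 5] / [7] / [8];  common shape = (5, 2, 1, 1)

Row-insert the values π_1, π_2, … into P one at a time, bumping the leftmost entry strictly greater than the inserted value down to the next row. The recording tableau Q records, in position (i, j), the step at which that cell was added to P.
  Insert 2 (step 1): P = [2];  Q = [1]
  Insert 6 (step 2): P = [2, 6];  Q = [1, 2]
  Insert 9 (step 3): P = [2, 6, 9];  Q = [1, 2, 3]
  Insert 3 (step 4): P = [2, 3, 9] / [6];  Q = [1, 2, 3] / [4]
  Insert 4 (step 5): P = [2, 3, 4] / [6, 9];  Q = [1, 2, 3] / [4, 5]
  Insert 8 (step 6): P = [2, 3, 4, 8] / [6, 9];  Q = [1, 2, 3, 6] / [4, 5]
  Insert 5 (step 7): P = [2, 3, 4, 5] / [6, 8] / [9];  Q = [1, 2, 3, 6] / [4, 5] / [7]
  Insert 1 (step 8): P = [1, 3, 4, 5] / [2, 8] / [6] / [9];  Q = [1, 2, 3, 6] / [4, 5] / [7] / [8]
  Insert 7 (step 9): P = [1, 3, 4, 5, 7] / [2, 8] / [6] / [9];  Q = [1, 2, 3, 6, 9] / [4, 5] / [7] / [8]
Final shape: (5, 2, 1, 1).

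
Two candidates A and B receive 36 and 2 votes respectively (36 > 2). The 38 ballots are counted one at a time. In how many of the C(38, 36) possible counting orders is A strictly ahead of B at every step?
Strict-lead orderings = 629

Total orderings of the 38 votes with 36 for A: C(38, 36) = 703. By the Bertrand ballot formula (Cycle Lemma / reflection principle), the number of orderings in which A is strictly ahead of B throughout is (p − q)/(p + q) · C(p + q, p) = (36 − 2)/(36 + 2) · 703 = 629.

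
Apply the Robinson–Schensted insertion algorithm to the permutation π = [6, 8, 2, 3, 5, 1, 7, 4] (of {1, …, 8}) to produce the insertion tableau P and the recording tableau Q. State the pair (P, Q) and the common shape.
P = [1, 3, 4, 7] / [2, 5] / [6, 8];  Q = [1, 2, 5, 7] / [3, 4] / [6, 8];  common shape = (4, 2, 2)

Row-insert the values π_1, π_2, … into P one at a time, bumping the leftmost entry strictly greater than the inserted value down to the next row. The recording tableau Q records, in position (i, j), the step at which that cell was added to P.
  Insert 6 (step 1): P = [6];  Q = [1]
  Insert 8 (step 2): P = [6, 8];  Q = [1, 2]
  Insert 2 (step 3): P = [2, 8] / [6];  Q = [1, 2] / [3]
  Insert 3 (step 4): P = [2, 3] / [6, 8];  Q = [1, 2] / [3, 4]
  Insert 5 (step 5): P = [2, 3, 5] / [6, 8];  Q = [1, 2, 5] / [3, 4]
  Insert 1 (step 6): P = [1, 3, 5] / [2, 8] / [6];  Q = [1, 2, 5] / [3, 4] / [6]
  Insert 7 (step 7): P = [1, 3, 5, 7] / [2, 8] / [6];  Q = [1, 2, 5, 7] / [3, 4] / [6]
  Insert 4 (step 8): P = [1, 3, 4, 7] / [2, 5] / [6, 8];  Q = [1, 2, 5, 7] / [3, 4] / [6, 8]
Final shape: (4, 2, 2).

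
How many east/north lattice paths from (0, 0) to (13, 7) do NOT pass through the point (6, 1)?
Number of paths = 65508

Total paths from (0, 0) to (13, 7): C(20, 13) = 77520. Paths through (6, 1): (paths (0, 0) → (6, 1)) × (paths (6, 1) → (13, 7)) = C(7, 6) · C(13, 7) = 7 · 1716 = 12012. Avoidance count = 77520 − 12012 = 65508.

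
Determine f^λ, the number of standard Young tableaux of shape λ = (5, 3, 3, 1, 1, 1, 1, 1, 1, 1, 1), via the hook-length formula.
# SYT of shape (5, 3, 3, 1, 1, 1, 1, 1, 1, 1, 1) = 2116296

Hook-length formula: f^λ = n! / Π hook(c), product over all cells c of the Young diagram. For λ = (5, 3, 3, 1, 1, 1, 1, 1, 1, 1, 1), n = 19 boxes. Hook lengths by row (left-to-right, top-to-bottom): [15, 6, 5, 2, 1]; [12, 3, 2]; [11, 2, 1]; [8]; [7]; [6]; [5]; [4]; [3]; [2]; [1]. Product of hooks = 57480192000. So f^λ = 19! / 57480192000 = 121645100408832000 / 57480192000 = 2116296.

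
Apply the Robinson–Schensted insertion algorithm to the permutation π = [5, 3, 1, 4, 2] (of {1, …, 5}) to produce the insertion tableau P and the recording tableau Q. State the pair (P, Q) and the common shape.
P = [1, 2] / [3, 4] / [5];  Q = [1, 4] / [2, 5] / [3];  common shape = (2, 2, 1)

Row-insert the values π_1, π_2, … into P one at a time, bumping the leftmost entry strictly greater than the inserted value down to the next row. The recording tableau Q records, in position (i, j), the step at which that cell was added to P.
  Insert 5 (step 1): P = [5];  Q = [1]
  Insert 3 (step 2): P = [3] / [5];  Q = [1] / [2]
  Insert 1 (step 3): P = [1] / [3] / [5];  Q = [1] / [2] / [3]
  Insert 4 (step 4): P = [1, 4] / [3] / [5];  Q = [1, 4] / [2] / [3]
  Insert 2 (step 5): P = [1, 2] / [3, 4] / [5];  Q = [1, 4] / [2, 5] / [3]
Final shape: (2, 2, 1).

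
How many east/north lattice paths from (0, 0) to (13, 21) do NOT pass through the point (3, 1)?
Number of paths = 807803700

Total paths from (0, 0) to (13, 21): C(34, 13) = 927983760. Paths through (3, 1): (paths (0, 0) → (3, 1)) × (paths (3, 1) → (13, 21)) = C(4, 3) · C(30, 10) = 4 · 30045015 = 120180060. Avoidance count = 927983760 − 120180060 = 807803700.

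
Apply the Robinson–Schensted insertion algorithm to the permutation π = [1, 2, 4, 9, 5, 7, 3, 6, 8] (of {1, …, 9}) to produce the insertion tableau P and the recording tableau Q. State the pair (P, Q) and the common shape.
P = [1, 2, 3, 5, 6, 8] / [4, 7] / [9];  Q = [1, 2, 3, 4, 6, 9] / [5, 8] / [7];  common shape = (6, 2, 1)

Row-insert the values π_1, π_2, … into P one at a time, bumping the leftmost entry strictly greater than the inserted value down to the next row. The recording tableau Q records, in position (i, j), the step at which that cell was added to P.
  Insert 1 (step 1): P = [1];  Q = [1]
  Insert 2 (step 2): P = [1, 2];  Q = [1, 2]
  Insert 4 (step 3): P = [1, 2, 4];  Q = [1, 2, 3]
  Insert 9 (step 4): P = [1, 2, 4, 9];  Q = [1, 2, 3, 4]
  Insert 5 (step 5): P = [1, 2, 4, 5] / [9];  Q = [1, 2, 3, 4] / [5]
  Insert 7 (step 6): P = [1, 2, 4, 5, 7] / [9];  Q = [1, 2, 3, 4, 6] / [5]
  Insert 3 (step 7): P = [1, 2, 3, 5, 7] / [4] / [9];  Q = [1, 2, 3, 4, 6] / [5] / [7]
  Insert 6 (step 8): P = [1, 2, 3, 5, 6] / [4, 7] / [9];  Q = [1, 2, 3, 4, 6] / [5, 8] / [7]
  Insert 8 (step 9): P = [1, 2, 3, 5, 6, 8] / [4, 7] / [9];  Q = [1, 2, 3, 4, 6, 9] / [5, 8] / [7]
Final shape: (6, 2, 1).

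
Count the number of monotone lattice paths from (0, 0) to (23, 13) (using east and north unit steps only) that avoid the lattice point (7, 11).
Number of paths = 2305920528

Total paths from (0, 0) to (23, 13): C(36, 23) = 2310789600. Paths through (7, 11): (paths (0, 0) → (7, 11)) × (paths (7, 11) → (23, 13)) = C(18, 7) · C(18, 16) = 31824 · 153 = 4869072. Avoidance count = 2310789600 − 4869072 = 2305920528.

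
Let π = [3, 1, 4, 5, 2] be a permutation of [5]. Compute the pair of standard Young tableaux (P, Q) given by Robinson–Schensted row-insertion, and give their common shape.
P = [1, 2, 5] / [3, 4];  Q = [1, 3, 4] / [2, 5];  common shape = (3, 2)

Row-insert the values π_1, π_2, … into P one at a time, bumping the leftmost entry strictly greater than the inserted value down to the next row. The recording tableau Q records, in position (i, j), the step at which that cell was added to P.
  Insert 3 (step 1): P = [3];  Q = [1]
  Insert 1 (step 2): P = [1] / [3];  Q = [1] / [2]
  Insert 4 (step 3): P = [1, 4] / [3];  Q = [1, 3] / [2]
  Insert 5 (step 4): P = [1, 4, 5] / [3];  Q = [1, 3, 4] / [2]
  Insert 2 (step 5): P = [1, 2, 5] / [3, 4];  Q = [1, 3, 4] / [2, 5]
Final shape: (3, 2).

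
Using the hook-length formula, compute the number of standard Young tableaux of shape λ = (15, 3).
# SYT of shape (15, 3) = 663

Hook-length formula: f^λ = n! / Π hook(c), product over all cells c of the Young diagram. For λ = (15, 3), n = 18 boxes. Hook lengths by row (left-to-right, top-to-bottom): [16, 15, 14, 12, 11, 10, 9, 8, 7, 6, 5, 4, 3, 2, 1]; [3, 2, 1]. Product of hooks = 9656672256000. So f^λ = 18! / 9656672256000 = 6402373705728000 / 9656672256000 = 663.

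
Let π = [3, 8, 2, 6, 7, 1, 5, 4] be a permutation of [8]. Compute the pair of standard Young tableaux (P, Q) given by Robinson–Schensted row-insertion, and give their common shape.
P = [1, 4, 7] / [2, 5] / [3, 6] / [8];  Q = [1, 2, 5] / [3, 4] / [6, 7] / [8];  common shape = (3, 2, 2, 1)

Row-insert the values π_1, π_2, … into P one at a time, bumping the leftmost entry strictly greater than the inserted value down to the next row. The recording tableau Q records, in position (i, j), the step at which that cell was added to P.
  Insert 3 (step 1): P = [3];  Q = [1]
  Insert 8 (step 2): P = [3, 8];  Q = [1, 2]
  Insert 2 (step 3): P = [2, 8] / [3];  Q = [1, 2] / [3]
  Insert 6 (step 4): P = [2, 6] / [3, 8];  Q = [1, 2] / [3, 4]
  Insert 7 (step 5): P = [2, 6, 7] / [3, 8];  Q = [1, 2, 5] / [3, 4]
  Insert 1 (step 6): P = [1, 6, 7] / [2, 8] / [3];  Q = [1, 2, 5] / [3, 4] / [6]
  Insert 5 (step 7): P = [1, 5, 7] / [2, 6] / [3, 8];  Q = [1, 2, 5] / [3, 4] / [6, 7]
  Insert 4 (step 8): P = [1, 4, 7] / [2, 5] / [3, 6] / [8];  Q = [1, 2, 5] / [3, 4] / [6, 7] / [8]
Final shape: (3, 2, 2, 1).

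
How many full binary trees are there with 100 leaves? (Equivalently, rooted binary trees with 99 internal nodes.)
C_99 = 227508830794229349661819540395688853956041682601541047340

These full binary trees are counted by the Catalan number C_n = (1/(n + 1)) · C(2n, n). For n = 99: C_99 = (1/100) · C(198, 99) = 22750883079422934966181954039568885395604168260154104734000/100 = 227508830794229349661819540395688853956041682601541047340.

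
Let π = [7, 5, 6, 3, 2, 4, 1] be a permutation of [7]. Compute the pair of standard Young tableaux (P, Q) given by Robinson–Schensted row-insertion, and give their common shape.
P = [1, 4] / [2, 6] / [3] / [5] / [7];  Q = [1, 3] / [2, 6] / [4] / [5] / [7];  common shape = (2, 2, 1, 1, 1)

Row-insert the values π_1, π_2, … into P one at a time, bumping the leftmost entry strictly greater than the inserted value down to the next row. The recording tableau Q records, in position (i, j), the step at which that cell was added to P.
  Insert 7 (step 1): P = [7];  Q = [1]
  Insert 5 (step 2): P = [5] / [7];  Q = [1] / [2]
  Insert 6 (step 3): P = [5, 6] / [7];  Q = [1, 3] / [2]
  Insert 3 (step 4): P = [3, 6] / [5] / [7];  Q = [1, 3] / [2] / [4]
  Insert 2 (step 5): P = [2, 6] / [3] / [5] / [7];  Q = [1, 3] / [2] / [4] / [5]
  Insert 4 (step 6): P = [2, 4] / [3, 6] / [5] / [7];  Q = [1, 3] / [2, 6] / [4] / [5]
  Insert 1 (step 7): P = [1, 4] / [2, 6] / [3] / [5] / [7];  Q = [1, 3] / [2, 6] / [4] / [5] / [7]
Final shape: (2, 2, 1, 1, 1).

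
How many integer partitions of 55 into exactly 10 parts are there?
p(55, 10 parts) = 33401

Partitions of n into exactly k parts are in bijection with partitions of n − k into at most k parts (subtract 1 from each part). So p(55, exactly 10) = p(45, parts ≤ 10). Computing via the recurrence p(m, j) = p(m, j−1) + p(m−j, j) gives 33401.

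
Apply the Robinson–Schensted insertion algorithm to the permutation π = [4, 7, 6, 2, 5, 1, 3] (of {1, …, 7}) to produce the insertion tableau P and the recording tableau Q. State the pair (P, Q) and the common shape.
P = [1, 3] / [2, 5] / [4, 6] / [7];  Q = [1, 2] / [3, 5] / [4, 7] / [6];  common shape = (2, 2, 2, 1)

Row-insert the values π_1, π_2, … into P one at a time, bumping the leftmost entry strictly greater than the inserted value down to the next row. The recording tableau Q records, in position (i, j), the step at which that cell was added to P.
  Insert 4 (step 1): P = [4];  Q = [1]
  Insert 7 (step 2): P = [4, 7];  Q = [1, 2]
  Insert 6 (step 3): P = [4, 6] / [7];  Q = [1, 2] / [3]
  Insert 2 (step 4): P = [2, 6] / [4] / [7];  Q = [1, 2] / [3] / [4]
  Insert 5 (step 5): P = [2, 5] / [4, 6] / [7];  Q = [1, 2] / [3, 5] / [4]
  Insert 1 (step 6): P = [1, 5] / [2, 6] / [4] / [7];  Q = [1, 2] / [3, 5] / [4] / [6]
  Insert 3 (step 7): P = [1, 3] / [2, 5] / [4, 6] / [7];  Q = [1, 2] / [3, 5] / [4, 7] / [6]
Final shape: (2, 2, 2, 1).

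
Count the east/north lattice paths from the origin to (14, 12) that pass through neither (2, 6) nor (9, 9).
Number of paths = 6603348

Inclusion–exclusion. Total paths: C(26, 14) = 9657700. Through P₁: C(8, 2)·C(18, 12) = 519792. Through P₂: C(18, 9)·C(8, 5) = 2722720. Since P₁ is strictly southwest of P₂, a monotone path through both must visit P₁ then P₂; paths through both = C(8, 2)·C(10, 7)·C(8, 5) = 188160. Avoid both = 9657700 − 519792 − 2722720 + 188160 = 6603348.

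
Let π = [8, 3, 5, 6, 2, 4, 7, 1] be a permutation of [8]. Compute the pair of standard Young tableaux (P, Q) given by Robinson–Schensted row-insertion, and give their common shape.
P = [1, 4, 6, 7] / [2, 5] / [3] / [8];  Q = [1, 3, 4, 7] / [2, 6] / [5] / [8];  common shape = (4, 2, 1, 1)

Row-insert the values π_1, π_2, … into P one at a time, bumping the leftmost entry strictly greater than the inserted value down to the next row. The recording tableau Q records, in position (i, j), the step at which that cell was added to P.
  Insert 8 (step 1): P = [8];  Q = [1]
  Insert 3 (step 2): P = [3] / [8];  Q = [1] / [2]
  Insert 5 (step 3): P = [3, 5] / [8];  Q = [1, 3] / [2]
  Insert 6 (step 4): P = [3, 5, 6] / [8];  Q = [1, 3, 4] / [2]
  Insert 2 (step 5): P = [2, 5, 6] / [3] / [8];  Q = [1, 3, 4] / [2] / [5]
  Insert 4 (step 6): P = [2, 4, 6] / [3, 5] / [8];  Q = [1, 3, 4] / [2, 6] / [5]
  Insert 7 (step 7): P = [2, 4, 6, 7] / [3, 5] / [8];  Q = [1, 3, 4, 7] / [2, 6] / [5]
  Insert 1 (step 8): P = [1, 4, 6, 7] / [2, 5] / [3] / [8];  Q = [1, 3, 4, 7] / [2, 6] / [5] / [8]
Final shape: (4, 2, 1, 1).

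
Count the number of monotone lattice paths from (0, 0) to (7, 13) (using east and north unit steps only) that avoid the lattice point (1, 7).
Number of paths = 70128

Total paths from (0, 0) to (7, 13): C(20, 7) = 77520. Paths through (1, 7): (paths (0, 0) → (1, 7)) × (paths (1, 7) → (7, 13)) = C(8, 1) · C(12, 6) = 8 · 924 = 7392. Avoidance count = 77520 − 7392 = 70128.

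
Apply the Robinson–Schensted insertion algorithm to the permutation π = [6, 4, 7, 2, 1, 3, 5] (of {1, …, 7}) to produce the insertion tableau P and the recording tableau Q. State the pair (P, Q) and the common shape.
P = [1, 3, 5] / [2, 7] / [4] / [6];  Q = [1, 3, 7] / [2, 6] / [4] / [5];  common shape = (3, 2, 1, 1)

Row-insert the values π_1, π_2, … into P one at a time, bumping the leftmost entry strictly greater than the inserted value down to the next row. The recording tableau Q records, in position (i, j), the step at which that cell was added to P.
  Insert 6 (step 1): P = [6];  Q = [1]
  Insert 4 (step 2): P = [4] / [6];  Q = [1] / [2]
  Insert 7 (step 3): P = [4, 7] / [6];  Q = [1, 3] / [2]
  Insert 2 (step 4): P = [2, 7] / [4] / [6];  Q = [1, 3] / [2] / [4]
  Insert 1 (step 5): P = [1, 7] / [2] / [4] / [6];  Q = [1, 3] / [2] / [4] / [5]
  Insert 3 (step 6): P = [1, 3] / [2, 7] / [4] / [6];  Q = [1, 3] / [2, 6] / [4] / [5]
  Insert 5 (step 7): P = [1, 3, 5] / [2, 7] / [4] / [6];  Q = [1, 3, 7] / [2, 6] / [4] / [5]
Final shape: (3, 2, 1, 1).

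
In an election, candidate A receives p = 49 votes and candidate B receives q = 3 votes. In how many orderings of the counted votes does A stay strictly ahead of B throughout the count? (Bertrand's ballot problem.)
Strict-lead orderings = 19550

Total orderings of the 52 votes with 49 for A: C(52, 49) = 22100. By the Bertrand ballot formula (Cycle Lemma / reflection principle), the number of orderings in which A is strictly ahead of B throughout is (p − q)/(p + q) · C(p + q, p) = (49 − 3)/(49 + 3) · 22100 = 19550.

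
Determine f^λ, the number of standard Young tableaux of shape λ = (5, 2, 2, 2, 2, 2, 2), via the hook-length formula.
# SYT of shape (5, 2, 2, 2, 2, 2, 2) = 148512

Hook-length formula: f^λ = n! / Π hook(c), product over all cells c of the Young diagram. For λ = (5, 2, 2, 2, 2, 2, 2), n = 17 boxes. Hook lengths by row (left-to-right, top-to-bottom): [11, 10, 3, 2, 1]; [7, 6]; [6, 5]; [5, 4]; [4, 3]; [3, 2]; [2, 1]. Product of hooks = 2395008000. So f^λ = 17! / 2395008000 = 355687428096000 / 2395008000 = 148512.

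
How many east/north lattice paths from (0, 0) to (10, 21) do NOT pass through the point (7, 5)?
Number of paths = 43584717

Total paths from (0, 0) to (10, 21): C(31, 10) = 44352165. Paths through (7, 5): (paths (0, 0) → (7, 5)) × (paths (7, 5) → (10, 21)) = C(12, 7) · C(19, 3) = 792 · 969 = 767448. Avoidance count = 44352165 − 767448 = 43584717.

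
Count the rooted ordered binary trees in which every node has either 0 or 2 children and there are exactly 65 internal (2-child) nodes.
C_65 = 1440418573150919668872489894243865350

These full binary trees are counted by the Catalan number C_n = (1/(n + 1)) · C(2n, n). For n = 65: C_65 = (1/66) · C(130, 65) = 95067625827960698145584333020095113100/66 = 1440418573150919668872489894243865350.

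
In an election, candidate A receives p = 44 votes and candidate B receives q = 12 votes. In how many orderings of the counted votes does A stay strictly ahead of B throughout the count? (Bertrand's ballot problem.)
Strict-lead orderings = 319076175600

Total orderings of the 56 votes with 44 for A: C(56, 44) = 558383307300. By the Bertrand ballot formula (Cycle Lemma / reflection principle), the number of orderings in which A is strictly ahead of B throughout is (p − q)/(p + q) · C(p + q, p) = (44 − 12)/(44 + 12) · 558383307300 = 319076175600.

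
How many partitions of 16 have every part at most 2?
p(16, parts ≤ 2) = 9

Partitions of 16 with all parts ≤ 2: 2+2+2+2+2+2+2+2, 2+2+2+2+2+2+2+1+1, 2+2+2+2+2+2+1+1+1+1, 2+2+2+2+2+1+1+1+1+1+1, 2+2+2+2+1+1+1+1+1+1+1+1, 2+2+2+1+1+1+1+1+1+1+1+1+1, 2+2+1+1+1+1+1+1+1+1+1+1+1+1, 2+1+1+1+1+1+1+1+1+1+1+1+1+1+1, 1+1+1+1+1+1+1+1+1+1+1+1+1+1+1+1. Count = 9.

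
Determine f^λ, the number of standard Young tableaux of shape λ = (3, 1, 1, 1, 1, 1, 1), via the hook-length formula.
# SYT of shape (3, 1, 1, 1, 1, 1, 1) = 28

Hook-length formula: f^λ = n! / Π hook(c), product over all cells c of the Young diagram. For λ = (3, 1, 1, 1, 1, 1, 1), n = 9 boxes. Hook lengths by row (left-to-right, top-to-bottom): [9, 2, 1]; [6]; [5]; [4]; [3]; [2]; [1]. Product of hooks = 12960. So f^λ = 9! / 12960 = 362880 / 12960 = 28.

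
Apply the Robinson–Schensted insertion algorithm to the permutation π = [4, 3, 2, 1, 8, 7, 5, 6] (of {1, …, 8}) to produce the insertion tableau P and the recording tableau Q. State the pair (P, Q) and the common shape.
P = [1, 5, 6] / [2, 7] / [3, 8] / [4];  Q = [1, 5, 8] / [2, 6] / [3, 7] / [4];  common shape = (3, 2, 2, 1)

Row-insert the values π_1, π_2, … into P one at a time, bumping the leftmost entry strictly greater than the inserted value down to the next row. The recording tableau Q records, in position (i, j), the step at which that cell was added to P.
  Insert 4 (step 1): P = [4];  Q = [1]
  Insert 3 (step 2): P = [3] / [4];  Q = [1] / [2]
  Insert 2 (step 3): P = [2] / [3] / [4];  Q = [1] / [2] / [3]
  Insert 1 (step 4): P = [1] / [2] / [3] / [4];  Q = [1] / [2] / [3] / [4]
  Insert 8 (step 5): P = [1, 8] / [2] / [3] / [4];  Q = [1, 5] / [2] / [3] / [4]
  Insert 7 (step 6): P = [1, 7] / [2, 8] / [3] / [4];  Q = [1, 5] / [2, 6] / [3] / [4]
  Insert 5 (step 7): P = [1, 5] / [2, 7] / [3, 8] / [4];  Q = [1, 5] / [2, 6] / [3, 7] / [4]
  Insert 6 (step 8): P = [1, 5, 6] / [2, 7] / [3, 8] / [4];  Q = [1, 5, 8] / [2, 6] / [3, 7] / [4]
Final shape: (3, 2, 2, 1).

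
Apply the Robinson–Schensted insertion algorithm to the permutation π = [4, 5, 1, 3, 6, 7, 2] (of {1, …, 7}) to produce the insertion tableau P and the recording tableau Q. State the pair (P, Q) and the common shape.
P = [1, 2, 6, 7] / [3, 5] / [4];  Q = [1, 2, 5, 6] / [3, 4] / [7];  common shape = (4, 2, 1)

Row-insert the values π_1, π_2, … into P one at a time, bumping the leftmost entry strictly greater than the inserted value down to the next row. The recording tableau Q records, in position (i, j), the step at which that cell was added to P.
  Insert 4 (step 1): P = [4];  Q = [1]
  Insert 5 (step 2): P = [4, 5];  Q = [1, 2]
  Insert 1 (step 3): P = [1, 5] / [4];  Q = [1, 2] / [3]
  Insert 3 (step 4): P = [1, 3] / [4, 5];  Q = [1, 2] / [3, 4]
  Insert 6 (step 5): P = [1, 3, 6] / [4, 5];  Q = [1, 2, 5] / [3, 4]
  Insert 7 (step 6): P = [1, 3, 6, 7] / [4, 5];  Q = [1, 2, 5, 6] / [3, 4]
  Insert 2 (step 7): P = [1, 2, 6, 7] / [3, 5] / [4];  Q = [1, 2, 5, 6] / [3, 4] / [7]
Final shape: (4, 2, 1).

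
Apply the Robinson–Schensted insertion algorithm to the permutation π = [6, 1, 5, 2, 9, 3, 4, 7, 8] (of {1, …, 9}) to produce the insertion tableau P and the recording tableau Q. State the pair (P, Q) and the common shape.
P = [1, 2, 3, 4, 7, 8] / [5, 9] / [6];  Q = [1, 3, 5, 7, 8, 9] / [2, 6] / [4];  common shape = (6, 2, 1)

Row-insert the values π_1, π_2, … into P one at a time, bumping the leftmost entry strictly greater than the inserted value down to the next row. The recording tableau Q records, in position (i, j), the step at which that cell was added to P.
  Insert 6 (step 1): P = [6];  Q = [1]
  Insert 1 (step 2): P = [1] / [6];  Q = [1] / [2]
  Insert 5 (step 3): P = [1, 5] / [6];  Q = [1, 3] / [2]
  Insert 2 (step 4): P = [1, 2] / [5] / [6];  Q = [1, 3] / [2] / [4]
  Insert 9 (step 5): P = [1, 2, 9] / [5] / [6];  Q = [1, 3, 5] / [2] / [4]
  Insert 3 (step 6): P = [1, 2, 3] / [5, 9] / [6];  Q = [1, 3, 5] / [2, 6] / [4]
  Insert 4 (step 7): P = [1, 2, 3, 4] / [5, 9] / [6];  Q = [1, 3, 5, 7] / [2, 6] / [4]
  Insert 7 (step 8): P = [1, 2, 3, 4, 7] / [5, 9] / [6];  Q = [1, 3, 5, 7, 8] / [2, 6] / [4]
  Insert 8 (step 9): P = [1, 2, 3, 4, 7, 8] / [5, 9] / [6];  Q = [1, 3, 5, 7, 8, 9] / [2, 6] / [4]
Final shape: (6, 2, 1).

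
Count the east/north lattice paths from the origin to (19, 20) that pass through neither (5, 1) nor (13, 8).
Number of paths = 60949576890

Inclusion–exclusion. Total paths: C(39, 19) = 68923264410. Through P₁: C(6, 5)·C(33, 14) = 4912855200. Through P₂: C(21, 13)·C(18, 6) = 3777588360. Since P₁ is strictly southwest of P₂, a monotone path through both must visit P₁ then P₂; paths through both = C(6, 5)·C(15, 8)·C(18, 6) = 716756040. Avoid both = 68923264410 − 4912855200 − 3777588360 + 716756040 = 60949576890.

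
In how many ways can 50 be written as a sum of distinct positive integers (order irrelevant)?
q(50) = 3658

A partition into distinct parts is a strictly decreasing sequence summing to n. The recurrence d(n, m) = d(n, m−1) + d(n−m, m−1) (use part m at most once) with q(n) = d(n, n) gives q(50) = 3658. (Euler's theorem: # distinct-part partitions = # odd-part partitions.)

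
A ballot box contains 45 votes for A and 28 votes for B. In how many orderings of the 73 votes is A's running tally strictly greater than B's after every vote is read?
Strict-lead orderings = 28542507167611246768

Total orderings of the 73 votes with 45 for A: C(73, 45) = 122564883719742412592. By the Bertrand ballot formula (Cycle Lemma / reflection principle), the number of orderings in which A is strictly ahead of B throughout is (p − q)/(p + q) · C(p + q, p) = (45 − 28)/(45 + 28) · 122564883719742412592 = 28542507167611246768.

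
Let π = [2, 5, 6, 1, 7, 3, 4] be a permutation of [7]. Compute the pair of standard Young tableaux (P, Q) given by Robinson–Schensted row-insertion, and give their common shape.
P = [1, 3, 4, 7] / [2, 5, 6];  Q = [1, 2, 3, 5] / [4, 6, 7];  common shape = (4, 3)

Row-insert the values π_1, π_2, … into P one at a time, bumping the leftmost entry strictly greater than the inserted value down to the next row. The recording tableau Q records, in position (i, j), the step at which that cell was added to P.
  Insert 2 (step 1): P = [2];  Q = [1]
  Insert 5 (step 2): P = [2, 5];  Q = [1, 2]
  Insert 6 (step 3): P = [2, 5, 6];  Q = [1, 2, 3]
  Insert 1 (step 4): P = [1, 5, 6] / [2];  Q = [1, 2, 3] / [4]
  Insert 7 (step 5): P = [1, 5, 6, 7] / [2];  Q = [1, 2, 3, 5] / [4]
  Insert 3 (step 6): P = [1, 3, 6, 7] / [2, 5];  Q = [1, 2, 3, 5] / [4, 6]
  Insert 4 (step 7): P = [1, 3, 4, 7] / [2, 5, 6];  Q = [1, 2, 3, 5] / [4, 6, 7]
Final shape: (4, 3).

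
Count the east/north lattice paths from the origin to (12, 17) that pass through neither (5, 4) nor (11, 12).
Number of paths = 36286215

Inclusion–exclusion. Total paths: C(29, 12) = 51895935. Through P₁: C(9, 5)·C(20, 7) = 9767520. Through P₂: C(23, 11)·C(6, 1) = 8112468. Since P₁ is strictly southwest of P₂, a monotone path through both must visit P₁ then P₂; paths through both = C(9, 5)·C(14, 6)·C(6, 1) = 2270268. Avoid both = 51895935 − 9767520 − 8112468 + 2270268 = 36286215.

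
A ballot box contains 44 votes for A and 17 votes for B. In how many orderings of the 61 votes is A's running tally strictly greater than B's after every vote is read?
Strict-lead orderings = 237613302827775

Total orderings of the 61 votes with 44 for A: C(61, 44) = 536830054536825. By the Bertrand ballot formula (Cycle Lemma / reflection principle), the number of orderings in which A is strictly ahead of B throughout is (p − q)/(p + q) · C(p + q, p) = (44 − 17)/(44 + 17) · 536830054536825 = 237613302827775.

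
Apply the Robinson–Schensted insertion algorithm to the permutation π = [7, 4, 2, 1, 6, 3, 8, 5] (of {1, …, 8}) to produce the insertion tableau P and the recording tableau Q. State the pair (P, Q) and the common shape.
P = [1, 3, 5] / [2, 6, 8] / [4] / [7];  Q = [1, 5, 7] / [2, 6, 8] / [3] / [4];  common shape = (3, 3, 1, 1)

Row-insert the values π_1, π_2, … into P one at a time, bumping the leftmost entry strictly greater than the inserted value down to the next row. The recording tableau Q records, in position (i, j), the step at which that cell was added to P.
  Insert 7 (step 1): P = [7];  Q = [1]
  Insert 4 (step 2): P = [4] / [7];  Q = [1] / [2]
  Insert 2 (step 3): P = [2] / [4] / [7];  Q = [1] / [2] / [3]
  Insert 1 (step 4): P = [1] / [2] / [4] / [7];  Q = [1] / [2] / [3] / [4]
  Insert 6 (step 5): P = [1, 6] / [2] / [4] / [7];  Q = [1, 5] / [2] / [3] / [4]
  Insert 3 (step 6): P = [1, 3] / [2, 6] / [4] / [7];  Q = [1, 5] / [2, 6] / [3] / [4]
  Insert 8 (step 7): P = [1, 3, 8] / [2, 6] / [4] / [7];  Q = [1, 5, 7] / [2, 6] / [3] / [4]
  Insert 5 (step 8): P = [1, 3, 5] / [2, 6, 8] / [4] / [7];  Q = [1, 5, 7] / [2, 6, 8] / [3] / [4]
Final shape: (3, 3, 1, 1).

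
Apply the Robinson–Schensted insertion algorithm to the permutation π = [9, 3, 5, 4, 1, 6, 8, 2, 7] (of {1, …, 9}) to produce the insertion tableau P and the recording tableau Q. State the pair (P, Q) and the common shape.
P = [1, 2, 6, 7] / [3, 4, 8] / [5] / [9];  Q = [1, 3, 6, 7] / [2, 8, 9] / [4] / [5];  common shape = (4, 3, 1, 1)

Row-insert the values π_1, π_2, … into P one at a time, bumping the leftmost entry strictly greater than the inserted value down to the next row. The recording tableau Q records, in position (i, j), the step at which that cell was added to P.
  Insert 9 (step 1): P = [9];  Q = [1]
  Insert 3 (step 2): P = [3] / [9];  Q = [1] / [2]
  Insert 5 (step 3): P = [3, 5] / [9];  Q = [1, 3] / [2]
  Insert 4 (step 4): P = [3, 4] / [5] / [9];  Q = [1, 3] / [2] / [4]
  Insert 1 (step 5): P = [1, 4] / [3] / [5] / [9];  Q = [1, 3] / [2] / [4] / [5]
  Insert 6 (step 6): P = [1, 4, 6] / [3] / [5] / [9];  Q = [1, 3, 6] / [2] / [4] / [5]
  Insert 8 (step 7): P = [1, 4, 6, 8] / [3] / [5] / [9];  Q = [1, 3, 6, 7] / [2] / [4] / [5]
  Insert 2 (step 8): P = [1, 2, 6, 8] / [3, 4] / [5] / [9];  Q = [1, 3, 6, 7] / [2, 8] / [4] / [5]
  Insert 7 (step 9): P = [1, 2, 6, 7] / [3, 4, 8] / [5] / [9];  Q = [1, 3, 6, 7] / [2, 8, 9] / [4] / [5]
Final shape: (4, 3, 1, 1).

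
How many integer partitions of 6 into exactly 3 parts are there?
p(6, 3 parts) = 3

Partitions of n into exactly k parts ↔ partitions of n − k into at most k parts (subtract 1 from each part). For n = 6, k = 3, the partitions are: 4+1+1, 3+2+1, 2+2+2. Count = 3.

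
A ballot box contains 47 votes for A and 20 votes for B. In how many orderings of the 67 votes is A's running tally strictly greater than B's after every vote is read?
Strict-lead orderings = 23358544941972240

Total orderings of the 67 votes with 47 for A: C(67, 47) = 57963796707857040. By the Bertrand ballot formula (Cycle Lemma / reflection principle), the number of orderings in which A is strictly ahead of B throughout is (p − q)/(p + q) · C(p + q, p) = (47 − 20)/(47 + 20) · 57963796707857040 = 23358544941972240.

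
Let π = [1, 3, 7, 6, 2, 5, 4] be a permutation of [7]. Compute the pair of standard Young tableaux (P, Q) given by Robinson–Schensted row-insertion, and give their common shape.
P = [1, 2, 4] / [3, 5] / [6] / [7];  Q = [1, 2, 3] / [4, 6] / [5] / [7];  common shape = (3, 2, 1, 1)

Row-insert the values π_1, π_2, … into P one at a time, bumping the leftmost entry strictly greater than the inserted value down to the next row. The recording tableau Q records, in position (i, j), the step at which that cell was added to P.
  Insert 1 (step 1): P = [1];  Q = [1]
  Insert 3 (step 2): P = [1, 3];  Q = [1, 2]
  Insert 7 (step 3): P = [1, 3, 7];  Q = [1, 2, 3]
  Insert 6 (step 4): P = [1, 3, 6] / [7];  Q = [1, 2, 3] / [4]
  Insert 2 (step 5): P = [1, 2, 6] / [3] / [7];  Q = [1, 2, 3] / [4] / [5]
  Insert 5 (step 6): P = [1, 2, 5] / [3, 6] / [7];  Q = [1, 2, 3] / [4, 6] / [5]
  Insert 4 (step 7): P = [1, 2, 4] / [3, 5] / [6] / [7];  Q = [1, 2, 3] / [4, 6] / [5] / [7]
Final shape: (3, 2, 1, 1).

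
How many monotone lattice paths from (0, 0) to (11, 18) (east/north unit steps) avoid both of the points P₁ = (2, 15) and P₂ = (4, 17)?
Number of paths = 34526018

Inclusion–exclusion. Total paths: C(29, 11) = 34597290. Through P₁: C(17, 2)·C(12, 9) = 29920. Through P₂: C(21, 4)·C(8, 7) = 47880. Since P₁ is strictly southwest of P₂, a monotone path through both must visit P₁ then P₂; paths through both = C(17, 2)·C(4, 2)·C(8, 7) = 6528. Avoid both = 34597290 − 29920 − 47880 + 6528 = 34526018.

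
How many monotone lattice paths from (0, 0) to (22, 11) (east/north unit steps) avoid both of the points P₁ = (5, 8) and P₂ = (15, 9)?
Number of paths = 145509048

Inclusion–exclusion. Total paths: C(33, 22) = 193536720. Through P₁: C(13, 5)·C(20, 17) = 1467180. Through P₂: C(24, 15)·C(9, 7) = 47070144. Since P₁ is strictly southwest of P₂, a monotone path through both must visit P₁ then P₂; paths through both = C(13, 5)·C(11, 10)·C(9, 7) = 509652. Avoid both = 193536720 − 1467180 − 47070144 + 509652 = 145509048.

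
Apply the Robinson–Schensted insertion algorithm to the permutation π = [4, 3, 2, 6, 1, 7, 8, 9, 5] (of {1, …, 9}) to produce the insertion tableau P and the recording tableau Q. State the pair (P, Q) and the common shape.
P = [1, 5, 7, 8, 9] / [2, 6] / [3] / [4];  Q = [1, 4, 6, 7, 8] / [2, 9] / [3] / [5];  common shape = (5, 2, 1, 1)

Row-insert the values π_1, π_2, … into P one at a time, bumping the leftmost entry strictly greater than the inserted value down to the next row. The recording tableau Q records, in position (i, j), the step at which that cell was added to P.
  Insert 4 (step 1): P = [4];  Q = [1]
  Insert 3 (step 2): P = [3] / [4];  Q = [1] / [2]
  Insert 2 (step 3): P = [2] / [3] / [4];  Q = [1] / [2] / [3]
  Insert 6 (step 4): P = [2, 6] / [3] / [4];  Q = [1, 4] / [2] / [3]
  Insert 1 (step 5): P = [1, 6] / [2] / [3] / [4];  Q = [1, 4] / [2] / [3] / [5]
  Insert 7 (step 6): P = [1, 6, 7] / [2] / [3] / [4];  Q = [1, 4, 6] / [2] / [3] / [5]
  Insert 8 (step 7): P = [1, 6, 7, 8] / [2] / [3] / [4];  Q = [1, 4, 6, 7] / [2] / [3] / [5]
  Insert 9 (step 8): P = [1, 6, 7, 8, 9] / [2] / [3] / [4];  Q = [1, 4, 6, 7, 8] / [2] / [3] / [5]
  Insert 5 (step 9): P = [1, 5, 7, 8, 9] / [2, 6] / [3] / [4];  Q = [1, 4, 6, 7, 8] / [2, 9] / [3] / [5]
Final shape: (5, 2, 1, 1).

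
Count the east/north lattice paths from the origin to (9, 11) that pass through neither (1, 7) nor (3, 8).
Number of paths = 152156

Inclusion–exclusion. Total paths: C(20, 9) = 167960. Through P₁: C(8, 1)·C(12, 8) = 3960. Through P₂: C(11, 3)·C(9, 6) = 13860. Since P₁ is strictly southwest of P₂, a monotone path through both must visit P₁ then P₂; paths through both = C(8, 1)·C(3, 2)·C(9, 6) = 2016. Avoid both = 167960 − 3960 − 13860 + 2016 = 152156.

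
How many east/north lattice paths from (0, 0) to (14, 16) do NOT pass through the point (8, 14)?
Number of paths = 136469115

Total paths from (0, 0) to (14, 16): C(30, 14) = 145422675. Paths through (8, 14): (paths (0, 0) → (8, 14)) × (paths (8, 14) → (14, 16)) = C(22, 8) · C(8, 6) = 319770 · 28 = 8953560. Avoidance count = 145422675 − 8953560 = 136469115.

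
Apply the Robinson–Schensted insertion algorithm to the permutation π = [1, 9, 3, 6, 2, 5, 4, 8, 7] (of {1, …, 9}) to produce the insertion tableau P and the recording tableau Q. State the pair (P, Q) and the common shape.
P = [1, 2, 4, 7] / [3, 5, 8] / [6] / [9];  Q = [1, 2, 4, 8] / [3, 6, 9] / [5] / [7];  common shape = (4, 3, 1, 1)

Row-insert the values π_1, π_2, … into P one at a time, bumping the leftmost entry strictly greater than the inserted value down to the next row. The recording tableau Q records, in position (i, j), the step at which that cell was added to P.
  Insert 1 (step 1): P = [1];  Q = [1]
  Insert 9 (step 2): P = [1, 9];  Q = [1, 2]
  Insert 3 (step 3): P = [1, 3] / [9];  Q = [1, 2] / [3]
  Insert 6 (step 4): P = [1, 3, 6] / [9];  Q = [1, 2, 4] / [3]
  Insert 2 (step 5): P = [1, 2, 6] / [3] / [9];  Q = [1, 2, 4] / [3] / [5]
  Insert 5 (step 6): P = [1, 2, 5] / [3, 6] / [9];  Q = [1, 2, 4] / [3, 6] / [5]
  Insert 4 (step 7): P = [1, 2, 4] / [3, 5] / [6] / [9];  Q = [1, 2, 4] / [3, 6] / [5] / [7]
  Insert 8 (step 8): P = [1, 2, 4, 8] / [3, 5] / [6] / [9];  Q = [1, 2, 4, 8] / [3, 6] / [5] / [7]
  Insert 7 (step 9): P = [1, 2, 4, 7] / [3, 5, 8] / [6] / [9];  Q = [1, 2, 4, 8] / [3, 6, 9] / [5] / [7]
Final shape: (4, 3, 1, 1).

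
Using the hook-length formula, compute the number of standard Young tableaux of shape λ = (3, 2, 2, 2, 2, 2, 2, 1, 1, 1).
# SYT of shape (3, 2, 2, 2, 2, 2, 2, 1, 1, 1) = 102102

Hook-length formula: f^λ = n! / Π hook(c), product over all cells c of the Young diagram. For λ = (3, 2, 2, 2, 2, 2, 2, 1, 1, 1), n = 18 boxes. Hook lengths by row (left-to-right, top-to-bottom): [12, 8, 1]; [10, 6]; [9, 5]; [8, 4]; [7, 3]; [6, 2]; [5, 1]; [3]; [2]; [1]. Product of hooks = 62705664000. So f^λ = 18! / 62705664000 = 6402373705728000 / 62705664000 = 102102.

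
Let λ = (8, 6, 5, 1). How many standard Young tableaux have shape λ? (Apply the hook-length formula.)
# SYT of shape (8, 6, 5, 1) = 22044750

Hook-length formula: f^λ = n! / Π hook(c), product over all cells c of the Young diagram. For λ = (8, 6, 5, 1), n = 20 boxes. Hook lengths by row (left-to-right, top-to-bottom): [11, 9, 8, 7, 6, 4, 2, 1]; [8, 6, 5, 4, 3, 1]; [6, 4, 3, 2, 1]; [1]. Product of hooks = 110361968640. So f^λ = 20! / 110361968640 = 2432902008176640000 / 110361968640 = 22044750.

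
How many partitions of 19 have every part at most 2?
p(19, parts ≤ 2) = 10

Use the recurrence p(n, m) = p(n, m−1) + p(n−m, m): either the largest part is < m (count p(n, m−1)) or the largest part is exactly m (remove one copy of m, count p(n−m, m)). With p(0, ·) = 1 this gives p(19, parts ≤ 2) = 10. (By conjugating Young diagrams, this also counts partitions of 19 into at most 2 parts.)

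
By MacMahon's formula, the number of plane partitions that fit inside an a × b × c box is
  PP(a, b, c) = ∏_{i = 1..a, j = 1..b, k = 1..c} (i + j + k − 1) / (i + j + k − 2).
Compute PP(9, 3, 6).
PP(9, 3, 6) = 2530768240

Evaluate the triple product over i = 1..9, j = 1..3, k = 1..6. The factors are (2/1) · (3/2) · (4/3) · (5/4) · (6/5) · (7/6) · (3/2) · (4/3) · … (162 factors total). The numerators and denominators telescope so the product is an integer; carrying out the multiplication exactly gives PP(9, 3, 6) = 2530768240.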